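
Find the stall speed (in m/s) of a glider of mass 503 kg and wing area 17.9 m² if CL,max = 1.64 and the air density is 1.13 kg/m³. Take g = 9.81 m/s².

Weight W = mg = 503 × 9.81 = 4934 N.
From L = ½ρV²S·CL,max = W: V_stall = √(2W/(ρSCL,max)) = √(2·4934/(1.13·17.9·1.64))
V_stall = √297.5 = 17.2 m/s

V_stall = 17.2 m/s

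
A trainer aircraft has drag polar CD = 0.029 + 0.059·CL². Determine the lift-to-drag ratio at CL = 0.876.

L/D = 11.8

CD = 0.029 + 0.059 × 0.876² = 0.07428
L/D = CL/CD = 0.876 / 0.07428 = 11.8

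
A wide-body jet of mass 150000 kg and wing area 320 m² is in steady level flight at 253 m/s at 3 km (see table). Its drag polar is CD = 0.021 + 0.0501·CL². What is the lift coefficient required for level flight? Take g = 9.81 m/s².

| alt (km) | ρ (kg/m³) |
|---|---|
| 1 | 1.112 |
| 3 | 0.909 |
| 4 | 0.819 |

At 3 km, from the table: ρ = 0.909 kg/m³.
Weight W = mg = 150000 × 9.81 = 1.4715×10^6 N; in level flight L = W.
q = ½ρv² = ½ × 0.909 × 253² = 29090 Pa.
CL = 2W/(ρv²S) = 2×1.4715×10^6/(0.909×253²×320) = 0.1581.

CL = 0.158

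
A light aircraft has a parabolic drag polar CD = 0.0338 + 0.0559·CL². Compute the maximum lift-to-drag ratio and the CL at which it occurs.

(L/D)max = 11.5, at CL = 0.778

For CD = CD0 + K·CL², (L/D)max occurs at CL* = √(CD0/K) and equals 1/(2√(K·CD0)).
(L/D)max = 1/(2√(0.0559 × 0.0338)) = 1/(2 × 0.04347) = 11.5
CL* = √(0.0338/0.0559) = 0.778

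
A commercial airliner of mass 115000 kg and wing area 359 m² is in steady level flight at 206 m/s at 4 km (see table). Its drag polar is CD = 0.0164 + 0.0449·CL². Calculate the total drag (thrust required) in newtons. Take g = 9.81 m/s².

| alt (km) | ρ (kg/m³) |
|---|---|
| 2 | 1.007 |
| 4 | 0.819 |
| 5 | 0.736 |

At 4 km, from the table: ρ = 0.819 kg/m³.
Weight W = mg = 115000 × 9.81 = 1.1282×10^6 N; in level flight L = W.
Dynamic pressure q = 0.5 × 0.819 × 206² = 17380 Pa.
Required CL = L/(qS) = 1.1282×10^6/(17380·359) = 0.1808.
CD = 0.0164 + 0.0449 × 0.1808² = 0.01787.
D = q·S·CD = 17380 × 359 × 0.01787 = 1.115×10^5 N

D = 1.11×10^5 N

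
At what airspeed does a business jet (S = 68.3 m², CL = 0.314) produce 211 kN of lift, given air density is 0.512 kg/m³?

L = ½ρv²S·CL ⇒ v = √(2L/(ρ·S·CL))
v = √(2 × 2.11×10^5 / (0.512 × 68.3 × 0.314)) = √38430 = 196 m/s

v = 196 m/s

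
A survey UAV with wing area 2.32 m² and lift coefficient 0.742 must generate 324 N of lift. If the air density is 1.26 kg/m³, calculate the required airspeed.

L = ½ρv²S·CL ⇒ v = √(2L/(ρ·S·CL))
v = √(2 × 324 / (1.26 × 2.32 × 0.742)) = √298.8 = 17.3 m/s

v = 17.3 m/s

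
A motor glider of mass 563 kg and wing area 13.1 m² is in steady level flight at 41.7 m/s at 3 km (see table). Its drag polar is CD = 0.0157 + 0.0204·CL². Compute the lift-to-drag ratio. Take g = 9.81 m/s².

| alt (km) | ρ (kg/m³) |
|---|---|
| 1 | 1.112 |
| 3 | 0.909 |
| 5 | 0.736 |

At 3 km, from the table: ρ = 0.909 kg/m³.
Weight W = mg = 563 × 9.81 = 5523 N; in level flight L = W.
q = ½ρv² = ½ × 0.909 × 41.7² = 790.3 Pa.
CL = W/(q·S) = 5523 / (790.3 × 13.1) = 0.5335.
CD = 0.0157 + 0.0204 × 0.5335² = 0.02151.
L/D = CL/CD = 0.5335 / 0.02151 = 24.8

L/D = 24.8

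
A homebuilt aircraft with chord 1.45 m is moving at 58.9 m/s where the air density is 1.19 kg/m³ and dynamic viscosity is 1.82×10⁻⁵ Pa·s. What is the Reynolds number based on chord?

Re = ρ·v·c/μ = 1.19 × 58.9 × 1.45 / (1.82×10⁻⁵) = 5.58×10^6

Re = 5.58×10^6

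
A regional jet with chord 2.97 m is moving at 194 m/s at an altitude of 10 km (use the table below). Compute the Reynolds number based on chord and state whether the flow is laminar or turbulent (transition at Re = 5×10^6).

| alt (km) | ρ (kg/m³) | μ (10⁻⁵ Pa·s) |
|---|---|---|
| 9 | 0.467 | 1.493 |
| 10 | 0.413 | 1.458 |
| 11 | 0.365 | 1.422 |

Re = 1.63×10^7 (turbulent)

At 10 km, from the table: ρ = 0.413 kg/m³, μ = 1.458×10⁻⁵ Pa·s.
Re = ρ·v·c/μ = 0.413 × 194 × 2.97 / (1.458×10⁻⁵) = 1.63×10^7
Since 1.63×10^7 > 5×10^6, the flow is turbulent.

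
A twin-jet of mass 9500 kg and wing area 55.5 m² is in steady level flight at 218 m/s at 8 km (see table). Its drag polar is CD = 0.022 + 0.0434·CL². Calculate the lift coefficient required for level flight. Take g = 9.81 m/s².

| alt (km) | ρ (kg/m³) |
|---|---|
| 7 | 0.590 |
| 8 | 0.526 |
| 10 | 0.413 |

CL = 0.134

At 8 km, from the table: ρ = 0.526 kg/m³.
Weight W = mg = 9500 × 9.81 = 93195 N; in level flight L = W.
q = ½ρv² = ½ × 0.526 × 218² = 12500 Pa.
CL = W/(q·S) = 93195 / (12500 × 55.5) = 0.1343.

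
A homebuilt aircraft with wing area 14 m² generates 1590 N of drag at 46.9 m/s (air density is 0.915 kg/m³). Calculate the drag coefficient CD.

From D = ½ρv²S·CD, rearranging gives CD = 2D/(ρv²S).
CD = 2 × 1590 / (0.915 × 46.9² × 14) = 0.113

CD = 0.113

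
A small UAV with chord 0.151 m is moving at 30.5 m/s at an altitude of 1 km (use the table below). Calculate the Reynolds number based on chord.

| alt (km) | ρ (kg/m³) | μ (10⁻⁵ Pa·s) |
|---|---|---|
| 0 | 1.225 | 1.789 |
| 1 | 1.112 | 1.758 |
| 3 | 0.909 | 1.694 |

At 1 km, from the table: ρ = 1.112 kg/m³, μ = 1.758×10⁻⁵ Pa·s.
Re = ρ·v·c/μ = 1.112 × 30.5 × 0.151 / (1.758×10⁻⁵) = 2.91×10^5

Re = 2.91×10^5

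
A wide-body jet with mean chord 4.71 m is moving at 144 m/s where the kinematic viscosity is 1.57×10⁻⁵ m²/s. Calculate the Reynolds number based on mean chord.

Re = 4.32×10^7

Re = v·c/ν = 144 × 4.71 / (1.57×10⁻⁵) = 4.32×10^7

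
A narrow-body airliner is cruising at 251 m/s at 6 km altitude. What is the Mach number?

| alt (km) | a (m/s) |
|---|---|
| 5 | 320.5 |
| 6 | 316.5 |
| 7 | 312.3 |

At 6 km, from the table: a = 316.5 m/s.
M = v/a = 251 / 316.5 = 0.793

M = 0.793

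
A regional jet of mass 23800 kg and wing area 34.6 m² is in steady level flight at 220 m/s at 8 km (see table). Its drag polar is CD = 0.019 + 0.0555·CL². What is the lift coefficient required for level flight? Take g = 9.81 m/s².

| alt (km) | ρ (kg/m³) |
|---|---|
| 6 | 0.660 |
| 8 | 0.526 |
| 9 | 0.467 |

CL = 0.53

At 8 km, from the table: ρ = 0.526 kg/m³.
Level flight ⇒ L = W = m·g = 23800 × 9.81 = 2.3348×10^5 N.
q = ½ρv² = ½ × 0.526 × 220² = 12730 Pa.
Required CL = L/(qS) = 2.3348×10^5/(12730·34.6) = 0.5301.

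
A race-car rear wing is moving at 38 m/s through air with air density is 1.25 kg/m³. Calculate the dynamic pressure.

q = ½ρv² = ½ × 1.25 × 38² = 902 Pa

q = 902 Pa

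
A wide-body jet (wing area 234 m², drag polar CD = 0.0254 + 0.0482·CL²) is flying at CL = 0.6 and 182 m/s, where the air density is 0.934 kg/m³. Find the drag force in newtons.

CD = 0.0254 + 0.0482 × 0.6² = 0.04275
D = ½ρv²S·CD = ½ × 0.934 × 182² × 234 × 0.04275 = 1.55×10^5 N

D = 1.55×10^5 N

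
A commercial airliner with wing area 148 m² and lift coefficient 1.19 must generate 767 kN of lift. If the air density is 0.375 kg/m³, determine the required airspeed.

v = 152 m/s

L = ½ρv²S·CL ⇒ v = √(2L/(ρ·S·CL))
v = √(2 × 7.67×10^5 / (0.375 × 148 × 1.19)) = √23230 = 152 m/s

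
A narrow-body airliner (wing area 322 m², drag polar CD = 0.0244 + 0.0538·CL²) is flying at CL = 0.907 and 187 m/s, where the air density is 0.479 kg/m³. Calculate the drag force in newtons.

D = 1.85×10^5 N

CD = 0.0244 + 0.0538 × 0.907² = 0.06866
D = ½ρv²S·CD = ½ × 0.479 × 187² × 322 × 0.06866 = 1.85×10^5 N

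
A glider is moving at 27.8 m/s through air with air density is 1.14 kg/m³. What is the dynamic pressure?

q = 441 Pa

q = ½ρv² = ½ × 1.14 × 27.8² = 441 Pa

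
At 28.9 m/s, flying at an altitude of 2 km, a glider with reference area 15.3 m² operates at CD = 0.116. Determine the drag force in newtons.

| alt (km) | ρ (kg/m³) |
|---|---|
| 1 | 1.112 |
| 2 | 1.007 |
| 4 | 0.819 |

At 2 km, from the table: ρ = 1.007 kg/m³.
Dynamic pressure q = ½ρv² = ½ × 1.007 × 28.9² = 420.5 Pa.
D = q·S·CD = 420.5 × 15.3 × 0.116 = 746 N

D = 746 N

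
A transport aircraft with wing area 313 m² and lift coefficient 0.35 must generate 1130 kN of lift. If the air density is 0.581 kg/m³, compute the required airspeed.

v = 188 m/s

L = ½ρv²S·CL ⇒ v = √(2L/(ρ·S·CL))
v = √(2 × 1.13×10^6 / (0.581 × 313 × 0.35)) = √35510 = 188 m/s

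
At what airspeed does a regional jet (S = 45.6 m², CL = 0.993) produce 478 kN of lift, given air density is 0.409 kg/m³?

v = 227 m/s

L = ½ρv²S·CL ⇒ v = √(2L/(ρ·S·CL))
v = √(2 × 4.78×10^5 / (0.409 × 45.6 × 0.993)) = √51620 = 227 m/s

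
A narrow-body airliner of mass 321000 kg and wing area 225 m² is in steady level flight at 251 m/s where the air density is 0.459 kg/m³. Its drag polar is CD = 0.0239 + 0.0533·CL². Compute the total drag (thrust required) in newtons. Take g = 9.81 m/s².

D = 2.4×10^5 N

Level flight ⇒ L = W = m·g = 321000 × 9.81 = 3.149×10^6 N.
q = ½ρv² = ½ × 0.459 × 251² = 14460 Pa.
CL = W/(q·S) = 3.149×10^6 / (14460 × 225) = 0.968.
CD = 0.0239 + 0.0533 × 0.968² = 0.07384.
D = q·S·CD = 14460 × 225 × 0.07384 = 2.402×10^5 N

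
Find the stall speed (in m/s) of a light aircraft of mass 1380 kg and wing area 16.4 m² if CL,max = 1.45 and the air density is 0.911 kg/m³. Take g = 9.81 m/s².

At stall, lift equals weight: L = W = m·g = 1380 × 9.81 = 13540 N.
V_stall = √(2W/(ρ·S·CL,max)) = √(2 × 13540 / (0.911 × 16.4 × 1.45))
V_stall = √1250 = 35.4 m/s

V_stall = 35.4 m/s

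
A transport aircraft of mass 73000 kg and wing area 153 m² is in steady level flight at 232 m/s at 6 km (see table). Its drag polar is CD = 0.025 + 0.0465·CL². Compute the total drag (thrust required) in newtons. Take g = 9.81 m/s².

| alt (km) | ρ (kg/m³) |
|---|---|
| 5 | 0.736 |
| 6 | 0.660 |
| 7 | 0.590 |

D = 76700 N

At 6 km, from the table: ρ = 0.660 kg/m³.
Level flight ⇒ L = W = m·g = 73000 × 9.81 = 7.1613×10^5 N.
Dynamic pressure q = 0.5 × 0.66 × 232² = 17760 Pa.
CL = W/(q·S) = 7.1613×10^5 / (17760 × 153) = 0.2635.
CD = 0.025 + 0.0465 × 0.2635² = 0.02823.
D = q·S·CD = 17760 × 153 × 0.02823 = 76710 N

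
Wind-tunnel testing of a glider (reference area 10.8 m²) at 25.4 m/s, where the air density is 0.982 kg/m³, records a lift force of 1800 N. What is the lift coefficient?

From L = ½ρv²S·CL, rearranging gives CL = 2L/(ρv²S).
CL = 2 × 1800 / (0.982 × 25.4² × 10.8) = 0.526

CL = 0.526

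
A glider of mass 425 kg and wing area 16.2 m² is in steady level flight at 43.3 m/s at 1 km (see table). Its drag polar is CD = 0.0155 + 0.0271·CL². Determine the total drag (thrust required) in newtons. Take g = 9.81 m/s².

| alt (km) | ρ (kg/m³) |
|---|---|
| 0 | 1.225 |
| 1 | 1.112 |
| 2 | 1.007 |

D = 290 N

At 1 km, from the table: ρ = 1.112 kg/m³.
Level flight ⇒ L = W = m·g = 425 × 9.81 = 4169.2 N.
Dynamic pressure q = 0.5 × 1.112 × 43.3² = 1042 Pa.
Required CL = L/(qS) = 4169.2/(1042·16.2) = 0.2469.
CD = 0.0155 + 0.0271 × 0.2469² = 0.01715.
D = q·S·CD = 1042 × 16.2 × 0.01715 = 289.7 N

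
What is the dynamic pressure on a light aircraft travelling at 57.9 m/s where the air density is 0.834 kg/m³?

q = 1400 Pa

q = ½ρv² = ½ × 0.834 × 57.9² = 1400 Pa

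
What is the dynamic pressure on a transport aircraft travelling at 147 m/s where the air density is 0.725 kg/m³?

q = 7830 Pa

q = ½ρv² = ½ × 0.725 × 147² = 7830 Pa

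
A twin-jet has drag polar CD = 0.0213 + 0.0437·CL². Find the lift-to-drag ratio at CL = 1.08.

L/D = 14.9

CD = 0.0213 + 0.0437 × 1.08² = 0.07227
L/D = CL/CD = 1.08 / 0.07227 = 14.9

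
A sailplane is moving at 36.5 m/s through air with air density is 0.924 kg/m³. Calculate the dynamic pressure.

q = ½ρv² = ½ × 0.924 × 36.5² = 615 Pa

q = 615 Pa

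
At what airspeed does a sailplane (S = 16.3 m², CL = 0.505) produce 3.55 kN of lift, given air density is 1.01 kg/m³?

L = ½ρv²S·CL ⇒ v = √(2L/(ρ·S·CL))
v = √(2 × 3550 / (1.01 × 16.3 × 0.505)) = √854 = 29.2 m/s

v = 29.2 m/s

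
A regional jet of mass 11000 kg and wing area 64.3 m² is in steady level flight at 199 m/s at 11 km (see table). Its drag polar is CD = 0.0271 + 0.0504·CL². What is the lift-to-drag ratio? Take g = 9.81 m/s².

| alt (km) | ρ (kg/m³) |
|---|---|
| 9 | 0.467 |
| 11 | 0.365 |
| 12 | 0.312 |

L/D = 7.79

At 11 km, from the table: ρ = 0.365 kg/m³.
Level flight ⇒ L = W = m·g = 11000 × 9.81 = 1.0791×10^5 N.
q = ½ρv² = ½ × 0.365 × 199² = 7227 Pa.
Required CL = L/(qS) = 1.0791×10^5/(7227·64.3) = 0.2322.
CD = 0.0271 + 0.0504 × 0.2322² = 0.02982.
L/D = CL/CD = 0.2322 / 0.02982 = 7.79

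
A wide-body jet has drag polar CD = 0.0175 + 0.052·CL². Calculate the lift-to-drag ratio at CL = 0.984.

L/D = 14.5

CD = 0.0175 + 0.052 × 0.984² = 0.06785
L/D = CL/CD = 0.984 / 0.06785 = 14.5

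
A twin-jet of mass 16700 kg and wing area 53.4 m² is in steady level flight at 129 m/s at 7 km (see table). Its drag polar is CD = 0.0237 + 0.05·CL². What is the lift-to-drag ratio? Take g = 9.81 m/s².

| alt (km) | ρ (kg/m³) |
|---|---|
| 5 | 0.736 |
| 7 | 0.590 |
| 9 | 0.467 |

L/D = 14.5

At 7 km, from the table: ρ = 0.590 kg/m³.
Weight W = mg = 16700 × 9.81 = 1.6383×10^5 N; in level flight L = W.
Dynamic pressure q = 0.5 × 0.59 × 129² = 4909 Pa.
CL = 2W/(ρv²S) = 2×1.6383×10^5/(0.59×129²×53.4) = 0.6249.
CD = 0.0237 + 0.05 × 0.6249² = 0.04323.
L/D = CL/CD = 0.6249 / 0.04323 = 14.5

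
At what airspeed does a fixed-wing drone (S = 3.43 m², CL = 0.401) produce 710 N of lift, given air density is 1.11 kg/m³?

L = ½ρv²S·CL ⇒ v = √(2L/(ρ·S·CL))
v = √(2 × 710 / (1.11 × 3.43 × 0.401)) = √930.1 = 30.5 m/s

v = 30.5 m/s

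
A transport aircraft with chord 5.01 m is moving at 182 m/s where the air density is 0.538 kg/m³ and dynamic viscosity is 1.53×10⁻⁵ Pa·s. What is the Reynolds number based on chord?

Re = 3.21×10^7

Re = ρ·v·c/μ = 0.538 × 182 × 5.01 / (1.53×10⁻⁵) = 3.21×10^7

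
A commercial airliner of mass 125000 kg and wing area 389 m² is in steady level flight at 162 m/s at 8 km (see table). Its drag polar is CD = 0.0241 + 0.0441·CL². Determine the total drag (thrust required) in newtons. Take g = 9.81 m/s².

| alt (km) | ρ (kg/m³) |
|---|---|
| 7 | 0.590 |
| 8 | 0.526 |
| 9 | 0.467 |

D = 89400 N

At 8 km, from the table: ρ = 0.526 kg/m³.
Weight W = mg = 125000 × 9.81 = 1.2262×10^6 N; in level flight L = W.
q = ½ρv² = ½ × 0.526 × 162² = 6902 Pa.
CL = W/(q·S) = 1.2262×10^6 / (6902 × 389) = 0.4567.
CD = 0.0241 + 0.0441 × 0.4567² = 0.0333.
D = q·S·CD = 6902 × 389 × 0.0333 = 89410 N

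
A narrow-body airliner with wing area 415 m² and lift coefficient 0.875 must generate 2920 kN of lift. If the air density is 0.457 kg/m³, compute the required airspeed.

L = ½ρv²S·CL ⇒ v = √(2L/(ρ·S·CL))
v = √(2 × 2.92×10^6 / (0.457 × 415 × 0.875)) = √35190 = 188 m/s

v = 188 m/s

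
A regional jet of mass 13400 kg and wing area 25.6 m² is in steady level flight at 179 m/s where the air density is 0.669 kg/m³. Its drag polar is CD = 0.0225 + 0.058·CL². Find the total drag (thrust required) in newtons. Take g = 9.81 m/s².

Weight W = mg = 13400 × 9.81 = 1.3145×10^5 N; in level flight L = W.
q = ½ρv² = ½ × 0.669 × 179² = 10720 Pa.
Required CL = L/(qS) = 1.3145×10^5/(10720·25.6) = 0.4791.
CD = 0.0225 + 0.058 × 0.4791² = 0.03581.
D = q·S·CD = 10720 × 25.6 × 0.03581 = 9826 N

D = 9830 N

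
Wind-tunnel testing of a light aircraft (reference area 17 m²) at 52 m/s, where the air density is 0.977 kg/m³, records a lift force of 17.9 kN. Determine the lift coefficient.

CL = 0.797

From L = ½ρv²S·CL, rearranging gives CL = 2L/(ρv²S).
CL = 2 × 17900 / (0.977 × 52² × 17) = 0.797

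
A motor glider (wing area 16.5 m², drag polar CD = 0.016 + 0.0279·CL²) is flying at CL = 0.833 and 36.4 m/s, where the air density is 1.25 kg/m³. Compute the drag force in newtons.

D = 483 N

CD = 0.016 + 0.0279 × 0.833² = 0.03536
D = ½ρv²S·CD = ½ × 1.25 × 36.4² × 16.5 × 0.03536 = 483 N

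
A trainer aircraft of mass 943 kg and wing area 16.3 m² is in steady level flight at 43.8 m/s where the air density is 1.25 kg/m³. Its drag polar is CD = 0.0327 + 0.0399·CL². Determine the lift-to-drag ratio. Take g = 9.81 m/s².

Level flight ⇒ L = W = m·g = 943 × 9.81 = 9250.8 N.
Dynamic pressure q = 0.5 × 1.25 × 43.8² = 1199 Pa.
CL = W/(q·S) = 9250.8 / (1199 × 16.3) = 0.4733.
CD = 0.0327 + 0.0399 × 0.4733² = 0.04164.
L/D = CL/CD = 0.4733 / 0.04164 = 11.4

L/D = 11.4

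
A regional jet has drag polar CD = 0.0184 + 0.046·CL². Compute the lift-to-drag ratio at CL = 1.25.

CD = 0.0184 + 0.046 × 1.25² = 0.09027
L/D = CL/CD = 1.25 / 0.09027 = 13.8

L/D = 13.8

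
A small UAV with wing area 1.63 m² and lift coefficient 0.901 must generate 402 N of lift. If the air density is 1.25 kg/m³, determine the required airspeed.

L = ½ρv²S·CL ⇒ v = √(2L/(ρ·S·CL))
v = √(2 × 402 / (1.25 × 1.63 × 0.901)) = √438 = 20.9 m/s

v = 20.9 m/s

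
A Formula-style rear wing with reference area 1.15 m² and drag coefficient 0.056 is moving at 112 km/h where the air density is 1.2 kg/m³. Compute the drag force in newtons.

D = 37.4 N

Convert speed: v = 112 km/h ÷ 3.6 = 31.11 m/s.
Dynamic pressure q = ½ρv² = ½ × 1.2 × 31.11² = 580.7 Pa.
D = q·S·CD = 580.7 × 1.15 × 0.056 = 37.4 N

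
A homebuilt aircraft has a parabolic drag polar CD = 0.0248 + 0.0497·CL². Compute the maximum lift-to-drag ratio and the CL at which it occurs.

For CD = CD0 + K·CL², (L/D)max occurs at CL* = √(CD0/K) and equals 1/(2√(K·CD0)).
(L/D)max = 1/(2√(0.0497 × 0.0248)) = 1/(2 × 0.03511) = 14.2
CL* = √(0.0248/0.0497) = 0.706

(L/D)max = 14.2, at CL = 0.706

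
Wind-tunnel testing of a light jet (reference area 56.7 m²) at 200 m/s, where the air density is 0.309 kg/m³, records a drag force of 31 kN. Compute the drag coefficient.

CD = 0.0885

From D = ½ρv²S·CD, rearranging gives CD = 2D/(ρv²S).
CD = 2 × 31000 / (0.309 × 200² × 56.7) = 0.0885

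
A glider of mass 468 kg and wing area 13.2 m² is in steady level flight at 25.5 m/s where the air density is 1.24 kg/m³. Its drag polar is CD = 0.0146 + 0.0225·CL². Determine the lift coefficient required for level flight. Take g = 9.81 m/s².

CL = 0.863

Weight W = mg = 468 × 9.81 = 4591.1 N; in level flight L = W.
Dynamic pressure q = 0.5 × 1.24 × 25.5² = 403.2 Pa.
CL = 2W/(ρv²S) = 2×4591.1/(1.24×25.5²×13.2) = 0.8627.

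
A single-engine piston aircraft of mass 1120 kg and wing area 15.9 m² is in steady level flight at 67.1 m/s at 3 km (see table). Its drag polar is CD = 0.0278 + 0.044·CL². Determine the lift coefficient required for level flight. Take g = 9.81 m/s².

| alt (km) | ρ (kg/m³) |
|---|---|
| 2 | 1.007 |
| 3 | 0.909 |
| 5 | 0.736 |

CL = 0.338

At 3 km, from the table: ρ = 0.909 kg/m³.
In steady level flight, lift balances weight: W = mg = 1120 × 9.81 = 10987 N.
Dynamic pressure q = 0.5 × 0.909 × 67.1² = 2046 Pa.
CL = W/(q·S) = 10987 / (2046 × 15.9) = 0.3377.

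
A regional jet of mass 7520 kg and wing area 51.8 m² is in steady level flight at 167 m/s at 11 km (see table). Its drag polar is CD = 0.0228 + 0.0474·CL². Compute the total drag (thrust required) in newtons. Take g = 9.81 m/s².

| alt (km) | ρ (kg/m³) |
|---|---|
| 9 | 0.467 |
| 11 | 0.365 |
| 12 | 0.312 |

D = 6990 N

At 11 km, from the table: ρ = 0.365 kg/m³.
In steady level flight, lift balances weight: W = mg = 7520 × 9.81 = 73771 N.
q = ½ρv² = ½ × 0.365 × 167² = 5090 Pa.
Required CL = L/(qS) = 73771/(5090·51.8) = 0.2798.
CD = 0.0228 + 0.0474 × 0.2798² = 0.02651.
D = q·S·CD = 5090 × 51.8 × 0.02651 = 6990 N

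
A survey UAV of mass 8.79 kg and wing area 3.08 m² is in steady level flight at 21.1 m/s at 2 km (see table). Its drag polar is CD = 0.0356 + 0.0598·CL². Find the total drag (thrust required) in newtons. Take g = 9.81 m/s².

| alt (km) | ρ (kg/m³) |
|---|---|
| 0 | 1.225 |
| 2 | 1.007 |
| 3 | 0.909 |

D = 25.2 N

At 2 km, from the table: ρ = 1.007 kg/m³.
Weight W = mg = 8.79 × 9.81 = 86.23 N; in level flight L = W.
q = ½ρv² = ½ × 1.007 × 21.1² = 224.2 Pa.
CL = W/(q·S) = 86.23 / (224.2 × 3.08) = 0.1249.
CD = 0.0356 + 0.0598 × 0.1249² = 0.03653.
D = q·S·CD = 224.2 × 3.08 × 0.03653 = 25.22 N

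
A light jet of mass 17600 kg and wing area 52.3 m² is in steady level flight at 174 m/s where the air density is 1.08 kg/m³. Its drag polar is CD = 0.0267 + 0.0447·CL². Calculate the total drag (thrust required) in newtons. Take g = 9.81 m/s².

D = 24400 N

Weight W = mg = 17600 × 9.81 = 1.7266×10^5 N; in level flight L = W.
Dynamic pressure q = 0.5 × 1.08 × 174² = 16350 Pa.
CL = W/(q·S) = 1.7266×10^5 / (16350 × 52.3) = 0.2019.
CD = 0.0267 + 0.0447 × 0.2019² = 0.02852.
D = q·S·CD = 16350 × 52.3 × 0.02852 = 24390 N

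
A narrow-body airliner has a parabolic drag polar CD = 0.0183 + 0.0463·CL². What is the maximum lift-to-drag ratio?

(L/D)max = 17.2

For CD = CD0 + K·CL², (L/D)max occurs at CL* = √(CD0/K) and equals 1/(2√(K·CD0)).
(L/D)max = 1/(2√(0.0463 × 0.0183)) = 1/(2 × 0.02911) = 17.2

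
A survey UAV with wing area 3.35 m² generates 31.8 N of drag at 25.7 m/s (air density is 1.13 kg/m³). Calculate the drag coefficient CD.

From D = ½ρv²S·CD, rearranging gives CD = 2D/(ρv²S).
CD = 2 × 31.8 / (1.13 × 25.7² × 3.35) = 0.0254

CD = 0.0254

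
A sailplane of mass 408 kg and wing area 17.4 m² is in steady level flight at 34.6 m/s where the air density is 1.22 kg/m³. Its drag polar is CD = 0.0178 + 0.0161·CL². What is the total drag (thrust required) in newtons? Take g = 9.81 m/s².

Level flight ⇒ L = W = m·g = 408 × 9.81 = 4002.5 N.
q = ½ρv² = ½ × 1.22 × 34.6² = 730.3 Pa.
Required CL = L/(qS) = 4002.5/(730.3·17.4) = 0.315.
CD = 0.0178 + 0.0161 × 0.315² = 0.0194.
D = q·S·CD = 730.3 × 17.4 × 0.0194 = 246.5 N

D = 246 N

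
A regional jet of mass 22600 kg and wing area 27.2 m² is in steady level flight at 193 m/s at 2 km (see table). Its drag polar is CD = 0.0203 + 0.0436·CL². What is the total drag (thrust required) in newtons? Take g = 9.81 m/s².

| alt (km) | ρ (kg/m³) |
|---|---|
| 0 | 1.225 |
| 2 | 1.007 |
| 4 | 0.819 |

D = 14600 N

At 2 km, from the table: ρ = 1.007 kg/m³.
Level flight ⇒ L = W = m·g = 22600 × 9.81 = 2.2171×10^5 N.
q = ½ρv² = ½ × 1.007 × 193² = 18750 Pa.
CL = W/(q·S) = 2.2171×10^5 / (18750 × 27.2) = 0.4346.
CD = 0.0203 + 0.0436 × 0.4346² = 0.02854.
D = q·S·CD = 18750 × 27.2 × 0.02854 = 14560 N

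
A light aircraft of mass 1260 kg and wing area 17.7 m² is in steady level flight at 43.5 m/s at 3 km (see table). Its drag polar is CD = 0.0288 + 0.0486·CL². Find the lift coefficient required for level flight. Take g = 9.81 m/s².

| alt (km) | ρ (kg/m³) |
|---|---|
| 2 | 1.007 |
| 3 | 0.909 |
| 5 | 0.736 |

CL = 0.812

At 3 km, from the table: ρ = 0.909 kg/m³.
Level flight ⇒ L = W = m·g = 1260 × 9.81 = 12361 N.
q = ½ρv² = ½ × 0.909 × 43.5² = 860 Pa.
CL = 2W/(ρv²S) = 2×12361/(0.909×43.5²×17.7) = 0.812.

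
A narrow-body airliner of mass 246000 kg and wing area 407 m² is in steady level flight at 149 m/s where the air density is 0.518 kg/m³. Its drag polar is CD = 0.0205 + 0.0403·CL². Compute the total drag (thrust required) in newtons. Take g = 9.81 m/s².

Level flight ⇒ L = W = m·g = 246000 × 9.81 = 2.4133×10^6 N.
q = ½ρv² = ½ × 0.518 × 149² = 5750 Pa.
CL = 2W/(ρv²S) = 2×2.4133×10^6/(0.518×149²×407) = 1.031.
CD = 0.0205 + 0.0403 × 1.031² = 0.06335.
D = q·S·CD = 5750 × 407 × 0.06335 = 1.483×10^5 N

D = 1.48×10^5 N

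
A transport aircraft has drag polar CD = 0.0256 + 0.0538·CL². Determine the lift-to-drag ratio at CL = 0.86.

CD = 0.0256 + 0.0538 × 0.86² = 0.06539
L/D = CL/CD = 0.86 / 0.06539 = 13.2

L/D = 13.2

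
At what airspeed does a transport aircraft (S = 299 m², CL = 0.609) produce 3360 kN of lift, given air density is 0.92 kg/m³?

L = ½ρv²S·CL ⇒ v = √(2L/(ρ·S·CL))
v = √(2 × 3.36×10^6 / (0.92 × 299 × 0.609)) = √40110 = 200 m/s

v = 200 m/s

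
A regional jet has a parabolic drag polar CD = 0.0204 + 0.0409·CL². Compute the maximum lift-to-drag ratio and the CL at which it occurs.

For CD = CD0 + K·CL², (L/D)max occurs at CL* = √(CD0/K) and equals 1/(2√(K·CD0)).
(L/D)max = 1/(2√(0.0409 × 0.0204)) = 1/(2 × 0.02889) = 17.3
CL* = √(0.0204/0.0409) = 0.706

(L/D)max = 17.3, at CL = 0.706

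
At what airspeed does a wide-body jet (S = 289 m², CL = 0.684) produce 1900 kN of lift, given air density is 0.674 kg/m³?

L = ½ρv²S·CL ⇒ v = √(2L/(ρ·S·CL))
v = √(2 × 1.9×10^6 / (0.674 × 289 × 0.684)) = √28520 = 169 m/s

v = 169 m/s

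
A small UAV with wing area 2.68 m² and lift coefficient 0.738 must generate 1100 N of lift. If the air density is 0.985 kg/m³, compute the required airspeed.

L = ½ρv²S·CL ⇒ v = √(2L/(ρ·S·CL))
v = √(2 × 1100 / (0.985 × 2.68 × 0.738)) = √1129 = 33.6 m/s

v = 33.6 m/s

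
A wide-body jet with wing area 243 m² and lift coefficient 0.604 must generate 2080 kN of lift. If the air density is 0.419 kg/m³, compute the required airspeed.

L = ½ρv²S·CL ⇒ v = √(2L/(ρ·S·CL))
v = √(2 × 2.08×10^6 / (0.419 × 243 × 0.604)) = √67650 = 260 m/s

v = 260 m/s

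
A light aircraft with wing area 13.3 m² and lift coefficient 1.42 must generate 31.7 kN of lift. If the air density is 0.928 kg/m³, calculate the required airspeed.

v = 60.1 m/s

L = ½ρv²S·CL ⇒ v = √(2L/(ρ·S·CL))
v = √(2 × 31700 / (0.928 × 13.3 × 1.42)) = √3617 = 60.1 m/s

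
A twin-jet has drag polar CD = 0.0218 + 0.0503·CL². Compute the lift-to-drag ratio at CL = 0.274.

L/D = 10.7

CD = 0.0218 + 0.0503 × 0.274² = 0.02558
L/D = CL/CD = 0.274 / 0.02558 = 10.7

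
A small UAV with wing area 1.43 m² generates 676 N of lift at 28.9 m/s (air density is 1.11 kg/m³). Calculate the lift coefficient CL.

CL = 1.02

From L = ½ρv²S·CL, rearranging gives CL = 2L/(ρv²S).
CL = 2 × 676 / (1.11 × 28.9² × 1.43) = 1.02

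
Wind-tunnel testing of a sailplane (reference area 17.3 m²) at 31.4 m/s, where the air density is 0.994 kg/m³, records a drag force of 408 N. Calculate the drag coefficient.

From D = ½ρv²S·CD, rearranging gives CD = 2D/(ρv²S).
CD = 2 × 408 / (0.994 × 31.4² × 17.3) = 0.0481

CD = 0.0481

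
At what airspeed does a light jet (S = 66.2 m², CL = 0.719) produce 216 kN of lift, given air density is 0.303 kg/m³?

L = ½ρv²S·CL ⇒ v = √(2L/(ρ·S·CL))
v = √(2 × 2.16×10^5 / (0.303 × 66.2 × 0.719)) = √29950 = 173 m/s

v = 173 m/s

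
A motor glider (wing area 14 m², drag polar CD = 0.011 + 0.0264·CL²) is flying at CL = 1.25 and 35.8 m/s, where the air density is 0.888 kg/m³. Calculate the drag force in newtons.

CD = 0.011 + 0.0264 × 1.25² = 0.05225
D = ½ρv²S·CD = ½ × 0.888 × 35.8² × 14 × 0.05225 = 416 N

D = 416 N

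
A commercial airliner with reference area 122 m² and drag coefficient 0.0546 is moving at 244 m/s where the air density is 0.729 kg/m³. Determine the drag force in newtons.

D = 1.45×10^5 N

Dynamic pressure q = ½ρv² = ½ × 0.729 × 244² = 21700 Pa.
D = q·S·CD = 21700 × 122 × 0.0546 = 1.45×10^5 N ≈ 145 kN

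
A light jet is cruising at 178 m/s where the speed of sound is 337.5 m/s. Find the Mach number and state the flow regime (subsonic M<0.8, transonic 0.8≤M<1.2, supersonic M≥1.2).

M = v/a = 178 / 337.5 = 0.527
M = 0.527 → subsonic.

M = 0.527 (subsonic)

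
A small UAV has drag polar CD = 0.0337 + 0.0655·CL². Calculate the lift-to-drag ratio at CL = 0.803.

CD = 0.0337 + 0.0655 × 0.803² = 0.07593
L/D = CL/CD = 0.803 / 0.07593 = 10.6

L/D = 10.6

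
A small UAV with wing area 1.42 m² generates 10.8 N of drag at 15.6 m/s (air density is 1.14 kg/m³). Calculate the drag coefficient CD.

From D = ½ρv²S·CD, rearranging gives CD = 2D/(ρv²S).
CD = 2 × 10.8 / (1.14 × 15.6² × 1.42) = 0.0548

CD = 0.0548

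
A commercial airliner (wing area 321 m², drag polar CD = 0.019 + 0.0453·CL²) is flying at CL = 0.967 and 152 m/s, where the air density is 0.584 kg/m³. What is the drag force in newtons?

CD = 0.019 + 0.0453 × 0.967² = 0.06136
D = ½ρv²S·CD = ½ × 0.584 × 152² × 321 × 0.06136 = 1.33×10^5 N

D = 1.33×10^5 N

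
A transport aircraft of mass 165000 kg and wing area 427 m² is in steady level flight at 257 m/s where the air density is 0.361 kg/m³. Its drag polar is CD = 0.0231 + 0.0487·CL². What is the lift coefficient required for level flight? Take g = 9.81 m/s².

CL = 0.318

Weight W = mg = 165000 × 9.81 = 1.6186×10^6 N; in level flight L = W.
Dynamic pressure q = 0.5 × 0.361 × 257² = 11920 Pa.
Required CL = L/(qS) = 1.6186×10^6/(11920·427) = 0.318.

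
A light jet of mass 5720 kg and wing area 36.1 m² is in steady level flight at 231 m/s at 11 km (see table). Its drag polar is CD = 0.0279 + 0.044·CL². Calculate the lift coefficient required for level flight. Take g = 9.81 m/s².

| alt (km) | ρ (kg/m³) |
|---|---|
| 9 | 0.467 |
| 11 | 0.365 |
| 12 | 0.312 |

CL = 0.16

At 11 km, from the table: ρ = 0.365 kg/m³.
In steady level flight, lift balances weight: W = mg = 5720 × 9.81 = 56113 N.
Dynamic pressure q = 0.5 × 0.365 × 231² = 9738 Pa.
CL = W/(q·S) = 56113 / (9738 × 36.1) = 0.1596.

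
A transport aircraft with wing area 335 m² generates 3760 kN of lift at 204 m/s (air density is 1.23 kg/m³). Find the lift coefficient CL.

From L = ½ρv²S·CL, rearranging gives CL = 2L/(ρv²S).
CL = 2 × 3.76×10^6 / (1.23 × 204² × 335) = 0.439

CL = 0.439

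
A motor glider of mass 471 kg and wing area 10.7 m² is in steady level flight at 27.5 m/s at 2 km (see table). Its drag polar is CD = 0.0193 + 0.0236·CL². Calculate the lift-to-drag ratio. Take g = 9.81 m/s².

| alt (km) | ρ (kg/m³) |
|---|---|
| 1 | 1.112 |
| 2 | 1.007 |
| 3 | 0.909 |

L/D = 22.8

At 2 km, from the table: ρ = 1.007 kg/m³.
Level flight ⇒ L = W = m·g = 471 × 9.81 = 4620.5 N.
q = ½ρv² = ½ × 1.007 × 27.5² = 380.8 Pa.
CL = W/(q·S) = 4620.5 / (380.8 × 10.7) = 1.134.
CD = 0.0193 + 0.0236 × 1.134² = 0.04965.
L/D = CL/CD = 1.134 / 0.04965 = 22.8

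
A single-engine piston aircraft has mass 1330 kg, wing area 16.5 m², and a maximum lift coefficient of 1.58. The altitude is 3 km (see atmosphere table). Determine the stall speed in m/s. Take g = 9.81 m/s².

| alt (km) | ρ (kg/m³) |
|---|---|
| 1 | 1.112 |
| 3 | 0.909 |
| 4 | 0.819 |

At 3 km, from the table: ρ = 0.909 kg/m³.
At stall, lift equals weight: L = W = m·g = 1330 × 9.81 = 13050 N.
V_stall = √(2W/(ρ·S·CL,max)) = √(2 × 13050 / (0.909 × 16.5 × 1.58))
V_stall = √1101 = 33.2 m/s

V_stall = 33.2 m/s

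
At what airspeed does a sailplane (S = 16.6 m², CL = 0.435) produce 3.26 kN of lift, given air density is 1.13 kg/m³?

L = ½ρv²S·CL ⇒ v = √(2L/(ρ·S·CL))
v = √(2 × 3260 / (1.13 × 16.6 × 0.435)) = √799 = 28.3 m/s

v = 28.3 m/s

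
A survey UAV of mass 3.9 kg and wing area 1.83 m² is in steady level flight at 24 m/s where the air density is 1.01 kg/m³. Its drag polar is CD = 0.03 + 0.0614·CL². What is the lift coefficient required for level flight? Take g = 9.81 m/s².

Level flight ⇒ L = W = m·g = 3.9 × 9.81 = 38.259 N.
Dynamic pressure q = 0.5 × 1.01 × 24² = 290.9 Pa.
CL = W/(q·S) = 38.259 / (290.9 × 1.83) = 0.07187.

CL = 0.0719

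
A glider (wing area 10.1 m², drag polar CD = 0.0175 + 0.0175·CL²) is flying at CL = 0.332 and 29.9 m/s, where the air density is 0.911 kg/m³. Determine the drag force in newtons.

D = 79.9 N

CD = 0.0175 + 0.0175 × 0.332² = 0.01943
D = ½ρv²S·CD = ½ × 0.911 × 29.9² × 10.1 × 0.01943 = 79.9 N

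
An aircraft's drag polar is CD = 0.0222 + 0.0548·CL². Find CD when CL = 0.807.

CD = 0.0222 + 0.0548 × 0.807² = 0.0222 + 0.03569 = 0.0579

CD = 0.0579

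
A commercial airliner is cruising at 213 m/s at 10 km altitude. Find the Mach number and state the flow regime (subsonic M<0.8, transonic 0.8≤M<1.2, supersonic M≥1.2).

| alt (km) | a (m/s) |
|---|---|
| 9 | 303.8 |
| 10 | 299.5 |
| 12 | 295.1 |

M = 0.711 (subsonic)

At 10 km, from the table: a = 299.5 m/s.
M = v/a = 213 / 299.5 = 0.711
M = 0.711 → subsonic.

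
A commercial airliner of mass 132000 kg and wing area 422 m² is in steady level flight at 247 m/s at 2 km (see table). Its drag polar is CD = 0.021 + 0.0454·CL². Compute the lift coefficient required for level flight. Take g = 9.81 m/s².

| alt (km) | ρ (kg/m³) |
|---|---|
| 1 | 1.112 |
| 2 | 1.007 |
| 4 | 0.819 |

CL = 0.0999

At 2 km, from the table: ρ = 1.007 kg/m³.
Weight W = mg = 132000 × 9.81 = 1.2949×10^6 N; in level flight L = W.
Dynamic pressure q = 0.5 × 1.007 × 247² = 30720 Pa.
Required CL = L/(qS) = 1.2949×10^6/(30720·422) = 0.09989.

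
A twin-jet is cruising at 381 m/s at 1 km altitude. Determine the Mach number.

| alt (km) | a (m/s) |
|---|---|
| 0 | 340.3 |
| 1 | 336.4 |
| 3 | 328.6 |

M = 1.13

At 1 km, from the table: a = 336.4 m/s.
M = v/a = 381 / 336.4 = 1.13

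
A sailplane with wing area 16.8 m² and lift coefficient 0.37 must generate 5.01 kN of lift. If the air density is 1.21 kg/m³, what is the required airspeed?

L = ½ρv²S·CL ⇒ v = √(2L/(ρ·S·CL))
v = √(2 × 5010 / (1.21 × 16.8 × 0.37)) = √1332 = 36.5 m/s

v = 36.5 m/s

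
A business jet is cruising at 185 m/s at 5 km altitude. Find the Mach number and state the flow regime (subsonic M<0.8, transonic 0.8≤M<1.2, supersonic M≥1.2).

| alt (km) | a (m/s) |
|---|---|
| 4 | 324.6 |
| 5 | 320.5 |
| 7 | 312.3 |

At 5 km, from the table: a = 320.5 m/s.
M = v/a = 185 / 320.5 = 0.577
M = 0.577 → subsonic.

M = 0.577 (subsonic)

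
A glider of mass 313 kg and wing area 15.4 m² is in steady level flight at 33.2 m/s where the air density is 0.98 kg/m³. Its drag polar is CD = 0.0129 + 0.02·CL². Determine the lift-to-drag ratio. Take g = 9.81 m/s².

Level flight ⇒ L = W = m·g = 313 × 9.81 = 3070.5 N.
q = ½ρv² = ½ × 0.98 × 33.2² = 540.1 Pa.
CL = 2W/(ρv²S) = 2×3070.5/(0.98×33.2²×15.4) = 0.3692.
CD = 0.0129 + 0.02 × 0.3692² = 0.01563.
L/D = CL/CD = 0.3692 / 0.01563 = 23.6

L/D = 23.6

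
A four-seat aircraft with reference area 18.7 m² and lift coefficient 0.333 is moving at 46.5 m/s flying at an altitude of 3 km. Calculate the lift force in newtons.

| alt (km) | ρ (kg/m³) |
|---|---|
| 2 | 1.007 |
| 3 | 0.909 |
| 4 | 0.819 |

L = 6120 N

At 3 km, from the table: ρ = 0.909 kg/m³.
L = ½ρv²S·CL = ½ × 0.909 × 46.5² × 18.7 × 0.333 = 6120 N ≈ 6.12 kN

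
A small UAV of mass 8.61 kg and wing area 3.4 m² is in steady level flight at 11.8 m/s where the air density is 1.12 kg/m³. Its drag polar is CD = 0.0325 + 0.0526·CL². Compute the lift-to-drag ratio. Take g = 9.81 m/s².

Weight W = mg = 8.61 × 9.81 = 84.464 N; in level flight L = W.
Dynamic pressure q = 0.5 × 1.12 × 11.8² = 77.97 Pa.
CL = W/(q·S) = 84.464 / (77.97 × 3.4) = 0.3186.
CD = 0.0325 + 0.0526 × 0.3186² = 0.03784.
L/D = CL/CD = 0.3186 / 0.03784 = 8.42

L/D = 8.42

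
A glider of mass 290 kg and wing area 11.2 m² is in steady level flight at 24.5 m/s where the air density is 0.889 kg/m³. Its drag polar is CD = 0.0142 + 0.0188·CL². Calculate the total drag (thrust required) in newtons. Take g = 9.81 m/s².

D = 93.4 N

In steady level flight, lift balances weight: W = mg = 290 × 9.81 = 2844.9 N.
Dynamic pressure q = 0.5 × 0.889 × 24.5² = 266.8 Pa.
CL = W/(q·S) = 2844.9 / (266.8 × 11.2) = 0.952.
CD = 0.0142 + 0.0188 × 0.952² = 0.03124.
D = q·S·CD = 266.8 × 11.2 × 0.03124 = 93.35 N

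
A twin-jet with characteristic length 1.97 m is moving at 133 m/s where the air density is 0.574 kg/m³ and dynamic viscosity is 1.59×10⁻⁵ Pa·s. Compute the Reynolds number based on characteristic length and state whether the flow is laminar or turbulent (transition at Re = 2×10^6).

Re = 9.46×10^6 (turbulent)

Re = ρ·v·c/μ = 0.574 × 133 × 1.97 / (1.59×10⁻⁵) = 9.46×10^6
Since 9.46×10^6 > 2×10^6, the flow is turbulent.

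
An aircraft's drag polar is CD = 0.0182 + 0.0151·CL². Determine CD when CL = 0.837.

CD = 0.0288

CD = 0.0182 + 0.0151 × 0.837² = 0.0182 + 0.01058 = 0.0288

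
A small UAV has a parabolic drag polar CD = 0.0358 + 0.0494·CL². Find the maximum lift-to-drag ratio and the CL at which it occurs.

For CD = CD0 + K·CL², (L/D)max occurs at CL* = √(CD0/K) and equals 1/(2√(K·CD0)).
(L/D)max = 1/(2√(0.0494 × 0.0358)) = 1/(2 × 0.04205) = 11.9
CL* = √(0.0358/0.0494) = 0.851

(L/D)max = 11.9, at CL = 0.851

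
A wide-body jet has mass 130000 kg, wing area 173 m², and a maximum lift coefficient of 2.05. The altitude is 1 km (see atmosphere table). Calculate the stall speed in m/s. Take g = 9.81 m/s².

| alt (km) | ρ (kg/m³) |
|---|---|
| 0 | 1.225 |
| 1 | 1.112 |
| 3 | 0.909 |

V_stall = 80.4 m/s

At 1 km, from the table: ρ = 1.112 kg/m³.
At stall, lift equals weight: L = W = m·g = 130000 × 9.81 = 1.275×10^6 N.
V_stall = √(2W/(ρ·S·CL,max)) = √(2 × 1.275×10^6 / (1.112 × 173 × 2.05))
V_stall = √6468 = 80.4 m/s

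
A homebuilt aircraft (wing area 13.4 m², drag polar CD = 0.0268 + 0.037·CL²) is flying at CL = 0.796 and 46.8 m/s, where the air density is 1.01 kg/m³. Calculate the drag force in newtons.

D = 745 N

CD = 0.0268 + 0.037 × 0.796² = 0.05024
D = ½ρv²S·CD = ½ × 1.01 × 46.8² × 13.4 × 0.05024 = 745 N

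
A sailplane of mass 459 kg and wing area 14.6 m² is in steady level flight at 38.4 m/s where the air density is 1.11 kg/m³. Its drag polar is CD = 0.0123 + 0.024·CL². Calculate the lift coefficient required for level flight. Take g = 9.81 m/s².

CL = 0.377

Level flight ⇒ L = W = m·g = 459 × 9.81 = 4502.8 N.
q = ½ρv² = ½ × 1.11 × 38.4² = 818.4 Pa.
Required CL = L/(qS) = 4502.8/(818.4·14.6) = 0.3769.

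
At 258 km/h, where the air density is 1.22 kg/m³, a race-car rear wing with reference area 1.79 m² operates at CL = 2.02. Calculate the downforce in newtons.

L = 11300 N

Convert speed: v = 258 km/h ÷ 3.6 = 71.67 m/s.
Dynamic pressure q = ½ρv² = ½ × 1.22 × 71.67² = 3133 Pa.
L = q·S·CL = 3133 × 1.79 × 2.02 = 11300 N ≈ 11.3 kN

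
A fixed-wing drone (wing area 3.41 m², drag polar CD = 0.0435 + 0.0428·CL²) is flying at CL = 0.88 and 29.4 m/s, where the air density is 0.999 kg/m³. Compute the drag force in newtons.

D = 113 N

CD = 0.0435 + 0.0428 × 0.88² = 0.07664
D = ½ρv²S·CD = ½ × 0.999 × 29.4² × 3.41 × 0.07664 = 113 N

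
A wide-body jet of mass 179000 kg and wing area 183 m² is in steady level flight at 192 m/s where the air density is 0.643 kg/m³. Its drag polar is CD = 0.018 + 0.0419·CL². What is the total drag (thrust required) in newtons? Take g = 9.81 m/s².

D = 98600 N

In steady level flight, lift balances weight: W = mg = 179000 × 9.81 = 1.756×10^6 N.
q = ½ρv² = ½ × 0.643 × 192² = 11850 Pa.
CL = 2W/(ρv²S) = 2×1.756×10^6/(0.643×192²×183) = 0.8096.
CD = 0.018 + 0.0419 × 0.8096² = 0.04547.
D = q·S·CD = 11850 × 183 × 0.04547 = 98610 N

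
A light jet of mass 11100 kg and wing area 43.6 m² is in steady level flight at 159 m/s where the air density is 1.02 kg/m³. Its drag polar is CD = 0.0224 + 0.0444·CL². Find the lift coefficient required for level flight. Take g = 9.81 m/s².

Weight W = mg = 11100 × 9.81 = 1.0889×10^5 N; in level flight L = W.
Dynamic pressure q = 0.5 × 1.02 × 159² = 12890 Pa.
CL = W/(q·S) = 1.0889×10^5 / (12890 × 43.6) = 0.1937.

CL = 0.194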